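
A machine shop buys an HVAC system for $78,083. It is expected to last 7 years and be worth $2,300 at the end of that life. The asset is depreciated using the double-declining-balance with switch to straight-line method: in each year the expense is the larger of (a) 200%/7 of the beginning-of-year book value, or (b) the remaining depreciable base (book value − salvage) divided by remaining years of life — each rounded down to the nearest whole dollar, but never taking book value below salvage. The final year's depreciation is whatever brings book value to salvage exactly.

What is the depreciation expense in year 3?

Depreciable base = $78,083 − $2,300 = $75,783.
Year 1: DB = ⌊$78,083 × 200%/7⌋ = $22,309; SL = ⌊$75,783/7⌋ = $10,826 → take DB $22,309. Book value $55,774.
Year 2: DB = ⌊$55,774 × 200%/7⌋ = $15,935; SL = ⌊$53,474/6⌋ = $8,912 → take DB $15,935. Book value $39,839.
Year 3: DB = ⌊$39,839 × 200%/7⌋ = $11,382; SL = ⌊$37,539/5⌋ = $7,507 → take DB $11,382. Book value $28,457.

$11,382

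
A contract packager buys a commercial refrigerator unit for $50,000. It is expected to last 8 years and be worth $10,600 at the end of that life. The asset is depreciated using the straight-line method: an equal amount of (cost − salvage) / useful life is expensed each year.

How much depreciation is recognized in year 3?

Depreciable base = $50,000 − $10,600 = $39,400.
Annual expense = $39,400 / 8 = $4,925.

$4,925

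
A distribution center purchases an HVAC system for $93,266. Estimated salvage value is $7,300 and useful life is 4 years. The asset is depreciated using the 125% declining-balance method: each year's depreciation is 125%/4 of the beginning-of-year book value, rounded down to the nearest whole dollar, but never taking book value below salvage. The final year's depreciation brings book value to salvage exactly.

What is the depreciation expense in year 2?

$20,037

Depreciable base = $93,266 − $7,300 = $85,966.
Year 1: ⌊$93,266 × 125%/4⌋ = $29,145. Book value $64,121.
Year 2: ⌊$64,121 × 125%/4⌋ = $20,037. Book value $44,084.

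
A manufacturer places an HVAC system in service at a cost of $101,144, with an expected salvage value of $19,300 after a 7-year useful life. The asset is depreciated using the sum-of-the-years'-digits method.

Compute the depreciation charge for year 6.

$5,846

Depreciable base = $101,144 − $19,300 = $81,844.
Sum of the years' digits = 7+6+5+4+3+2+1 = 28.
Year 1: $81,844 × 7/28 = $20,461. Book value $80,683.
Year 2: $81,844 × 6/28 = $17,538. Book value $63,145.
Year 3: $81,844 × 5/28 = $14,615. Book value $48,530.
Year 4: $81,844 × 4/28 = $11,692. Book value $36,838.
Year 5: $81,844 × 3/28 = $8,769. Book value $28,069.
Year 6: $81,844 × 2/28 = $5,846. Book value $22,223.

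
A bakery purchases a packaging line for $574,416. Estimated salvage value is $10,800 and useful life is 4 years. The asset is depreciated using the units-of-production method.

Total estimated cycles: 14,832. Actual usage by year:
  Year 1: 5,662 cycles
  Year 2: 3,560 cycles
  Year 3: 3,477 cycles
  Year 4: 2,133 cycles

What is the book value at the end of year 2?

$223,980

Depreciable base = $574,416 − $10,800 = $563,616.
Rate = $563,616 / 14,832 cycles = $38 per cycle.
Year 1: 5,662 × $38 = $215,156. Book value $359,260.
Year 2: 3,560 × $38 = $135,280. Book value $223,980.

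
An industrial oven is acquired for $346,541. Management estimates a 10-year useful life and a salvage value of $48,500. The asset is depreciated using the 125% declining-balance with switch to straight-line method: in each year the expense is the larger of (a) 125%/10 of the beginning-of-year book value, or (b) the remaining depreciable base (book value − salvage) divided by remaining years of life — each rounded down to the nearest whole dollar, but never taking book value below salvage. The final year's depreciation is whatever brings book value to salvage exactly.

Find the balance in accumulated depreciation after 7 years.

Depreciable base = $346,541 − $48,500 = $298,041.
Year 1: DB = ⌊$346,541 × 125%/10⌋ = $43,317; SL = ⌊$298,041/10⌋ = $29,804 → take DB $43,317. Book value $303,224.
Year 2: DB = ⌊$303,224 × 125%/10⌋ = $37,903; SL = ⌊$254,724/9⌋ = $28,302 → take DB $37,903. Book value $265,321.
Year 3: DB = ⌊$265,321 × 125%/10⌋ = $33,165; SL = ⌊$216,821/8⌋ = $27,102 → take DB $33,165. Book value $232,156.
Year 4: DB = ⌊$232,156 × 125%/10⌋ = $29,019; SL = ⌊$183,656/7⌋ = $26,236 → take DB $29,019. Book value $203,137.
Year 5: DB = ⌊$203,137 × 125%/10⌋ = $25,392; SL = ⌊$154,637/6⌋ = $25,772 → take SL $25,772. Book value $177,365.
Year 6: DB = ⌊$177,365 × 125%/10⌋ = $22,170; SL = ⌊$128,865/5⌋ = $25,773 → take SL $25,773. Book value $151,592.
Year 7: DB = ⌊$151,592 × 125%/10⌋ = $18,949; SL = ⌊$103,092/4⌋ = $25,773 → take SL $25,773. Book value $125,819.
Accumulated through year 7 = $346,541 − $125,819 = $220,722.

$220,722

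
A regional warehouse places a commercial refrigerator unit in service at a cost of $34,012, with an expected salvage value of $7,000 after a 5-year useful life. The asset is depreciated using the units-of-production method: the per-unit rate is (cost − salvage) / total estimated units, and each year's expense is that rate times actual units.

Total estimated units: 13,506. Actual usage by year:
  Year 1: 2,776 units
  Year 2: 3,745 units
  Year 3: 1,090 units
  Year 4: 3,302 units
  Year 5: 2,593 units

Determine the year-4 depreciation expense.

Depreciable base = $34,012 − $7,000 = $27,012.
Rate = $27,012 / 13,506 units = $2 per unit.
Year 1: 2,776 × $2 = $5,552. Book value $28,460.
Year 2: 3,745 × $2 = $7,490. Book value $20,970.
Year 3: 1,090 × $2 = $2,180. Book value $18,790.
Year 4: 3,302 × $2 = $6,604. Book value $12,186.

$6,604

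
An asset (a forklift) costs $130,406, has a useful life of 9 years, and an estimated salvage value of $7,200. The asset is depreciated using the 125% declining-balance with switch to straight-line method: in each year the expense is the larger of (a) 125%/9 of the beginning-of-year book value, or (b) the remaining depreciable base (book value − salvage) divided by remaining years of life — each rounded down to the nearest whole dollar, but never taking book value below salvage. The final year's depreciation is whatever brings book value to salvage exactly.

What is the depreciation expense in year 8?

$12,678

Depreciable base = $130,406 − $7,200 = $123,206.
Year 1: DB = ⌊$130,406 × 125%/9⌋ = $18,111; SL = ⌊$123,206/9⌋ = $13,689 → take DB $18,111. Book value $112,295.
Year 2: DB = ⌊$112,295 × 125%/9⌋ = $15,596; SL = ⌊$105,095/8⌋ = $13,136 → take DB $15,596. Book value $96,699.
Year 3: DB = ⌊$96,699 × 125%/9⌋ = $13,430; SL = ⌊$89,499/7⌋ = $12,785 → take DB $13,430. Book value $83,269.
Year 4: DB = ⌊$83,269 × 125%/9⌋ = $11,565; SL = ⌊$76,069/6⌋ = $12,678 → take SL $12,678. Book value $70,591.
Year 5: DB = ⌊$70,591 × 125%/9⌋ = $9,804; SL = ⌊$63,391/5⌋ = $12,678 → take SL $12,678. Book value $57,913.
Year 6: DB = ⌊$57,913 × 125%/9⌋ = $8,043; SL = ⌊$50,713/4⌋ = $12,678 → take SL $12,678. Book value $45,235.
Year 7: DB = ⌊$45,235 × 125%/9⌋ = $6,282; SL = ⌊$38,035/3⌋ = $12,678 → take SL $12,678. Book value $32,557.
Year 8: DB = ⌊$32,557 × 125%/9⌋ = $4,521; SL = ⌊$25,357/2⌋ = $12,678 → take SL $12,678. Book value $19,879.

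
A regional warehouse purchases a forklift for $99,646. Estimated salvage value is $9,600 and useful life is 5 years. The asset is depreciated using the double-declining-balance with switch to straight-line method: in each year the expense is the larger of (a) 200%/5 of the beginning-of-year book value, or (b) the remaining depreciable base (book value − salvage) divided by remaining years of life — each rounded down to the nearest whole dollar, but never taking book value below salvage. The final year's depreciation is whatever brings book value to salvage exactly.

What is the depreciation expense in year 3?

Depreciable base = $99,646 − $9,600 = $90,046.
Year 1: DB = ⌊$99,646 × 200%/5⌋ = $39,858; SL = ⌊$90,046/5⌋ = $18,009 → take DB $39,858. Book value $59,788.
Year 2: DB = ⌊$59,788 × 200%/5⌋ = $23,915; SL = ⌊$50,188/4⌋ = $12,547 → take DB $23,915. Book value $35,873.
Year 3: DB = ⌊$35,873 × 200%/5⌋ = $14,349; SL = ⌊$26,273/3⌋ = $8,757 → take DB $14,349. Book value $21,524.

$14,349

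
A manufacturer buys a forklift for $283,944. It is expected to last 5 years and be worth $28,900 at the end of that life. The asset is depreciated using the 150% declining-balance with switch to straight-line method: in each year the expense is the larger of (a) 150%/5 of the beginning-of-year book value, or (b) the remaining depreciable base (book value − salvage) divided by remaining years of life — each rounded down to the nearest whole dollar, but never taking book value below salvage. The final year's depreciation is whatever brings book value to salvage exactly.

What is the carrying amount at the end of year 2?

$139,133

Depreciable base = $283,944 − $28,900 = $255,044.
Year 1: DB = ⌊$283,944 × 150%/5⌋ = $85,183; SL = ⌊$255,044/5⌋ = $51,008 → take DB $85,183. Book value $198,761.
Year 2: DB = ⌊$198,761 × 150%/5⌋ = $59,628; SL = ⌊$169,861/4⌋ = $42,465 → take DB $59,628. Book value $139,133.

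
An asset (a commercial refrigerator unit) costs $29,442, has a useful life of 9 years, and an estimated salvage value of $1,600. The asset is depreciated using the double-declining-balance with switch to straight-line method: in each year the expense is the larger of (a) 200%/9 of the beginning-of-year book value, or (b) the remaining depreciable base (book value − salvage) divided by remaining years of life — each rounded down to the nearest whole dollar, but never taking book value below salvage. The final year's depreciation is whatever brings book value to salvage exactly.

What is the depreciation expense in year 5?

$2,394

Depreciable base = $29,442 − $1,600 = $27,842.
Year 1: DB = ⌊$29,442 × 200%/9⌋ = $6,542; SL = ⌊$27,842/9⌋ = $3,093 → take DB $6,542. Book value $22,900.
Year 2: DB = ⌊$22,900 × 200%/9⌋ = $5,088; SL = ⌊$21,300/8⌋ = $2,662 → take DB $5,088. Book value $17,812.
Year 3: DB = ⌊$17,812 × 200%/9⌋ = $3,958; SL = ⌊$16,212/7⌋ = $2,316 → take DB $3,958. Book value $13,854.
Year 4: DB = ⌊$13,854 × 200%/9⌋ = $3,078; SL = ⌊$12,254/6⌋ = $2,042 → take DB $3,078. Book value $10,776.
Year 5: DB = ⌊$10,776 × 200%/9⌋ = $2,394; SL = ⌊$9,176/5⌋ = $1,835 → take DB $2,394. Book value $8,382.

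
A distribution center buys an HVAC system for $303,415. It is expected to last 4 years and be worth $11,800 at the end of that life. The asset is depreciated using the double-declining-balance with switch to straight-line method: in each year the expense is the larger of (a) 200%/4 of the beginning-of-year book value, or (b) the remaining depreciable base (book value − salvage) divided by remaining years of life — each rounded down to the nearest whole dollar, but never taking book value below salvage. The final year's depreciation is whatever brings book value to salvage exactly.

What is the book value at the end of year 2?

Depreciable base = $303,415 − $11,800 = $291,615.
Year 1: DB = ⌊$303,415 × 200%/4⌋ = $151,707; SL = ⌊$291,615/4⌋ = $72,903 → take DB $151,707. Book value $151,708.
Year 2: DB = ⌊$151,708 × 200%/4⌋ = $75,854; SL = ⌊$139,908/3⌋ = $46,636 → take DB $75,854. Book value $75,854.

$75,854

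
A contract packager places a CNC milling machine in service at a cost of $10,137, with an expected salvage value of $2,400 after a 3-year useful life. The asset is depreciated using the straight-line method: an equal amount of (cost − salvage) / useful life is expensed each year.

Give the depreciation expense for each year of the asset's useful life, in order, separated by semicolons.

$2,579; $2,579; $2,579

Depreciable base = $10,137 − $2,400 = $7,737.
Annual expense = $7,737 / 3 = $2,579.
End of year 1: book value $7,558.
End of year 2: book value $4,979.
End of year 3: book value $2,400.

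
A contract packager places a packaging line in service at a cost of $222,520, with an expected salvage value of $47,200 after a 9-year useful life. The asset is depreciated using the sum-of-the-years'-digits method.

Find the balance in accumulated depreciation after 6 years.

$151,944

Depreciable base = $222,520 − $47,200 = $175,320.
Sum of the years' digits = 9+8+7+6+5+4+3+2+1 = 45.
Year 1: $175,320 × 9/45 = $35,064. Book value $187,456.
Year 2: $175,320 × 8/45 = $31,168. Book value $156,288.
Year 3: $175,320 × 7/45 = $27,272. Book value $129,016.
Year 4: $175,320 × 6/45 = $23,376. Book value $105,640.
Year 5: $175,320 × 5/45 = $19,480. Book value $86,160.
Year 6: $175,320 × 4/45 = $15,584. Book value $70,576.
Accumulated through year 6 = $222,520 − $70,576 = $151,944.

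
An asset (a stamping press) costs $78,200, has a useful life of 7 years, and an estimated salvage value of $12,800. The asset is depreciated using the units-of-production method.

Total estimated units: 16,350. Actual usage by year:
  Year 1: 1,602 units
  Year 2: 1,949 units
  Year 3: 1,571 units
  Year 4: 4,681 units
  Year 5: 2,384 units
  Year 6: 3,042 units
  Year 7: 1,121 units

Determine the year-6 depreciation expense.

Depreciable base = $78,200 − $12,800 = $65,400.
Rate = $65,400 / 16,350 units = $4 per unit.
Year 1: 1,602 × $4 = $6,408. Book value $71,792.
Year 2: 1,949 × $4 = $7,796. Book value $63,996.
Year 3: 1,571 × $4 = $6,284. Book value $57,712.
Year 4: 4,681 × $4 = $18,724. Book value $38,988.
Year 5: 2,384 × $4 = $9,536. Book value $29,452.
Year 6: 3,042 × $4 = $12,168. Book value $17,284.

$12,168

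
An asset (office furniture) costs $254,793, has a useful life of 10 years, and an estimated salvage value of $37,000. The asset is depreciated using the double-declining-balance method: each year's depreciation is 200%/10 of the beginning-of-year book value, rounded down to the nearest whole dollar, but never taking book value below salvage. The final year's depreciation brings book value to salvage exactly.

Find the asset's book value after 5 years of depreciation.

Depreciable base = $254,793 − $37,000 = $217,793.
Year 1: ⌊$254,793 × 200%/10⌋ = $50,958. Book value $203,835.
Year 2: ⌊$203,835 × 200%/10⌋ = $40,767. Book value $163,068.
Year 3: ⌊$163,068 × 200%/10⌋ = $32,613. Book value $130,455.
Year 4: ⌊$130,455 × 200%/10⌋ = $26,091. Book value $104,364.
Year 5: ⌊$104,364 × 200%/10⌋ = $20,872. Book value $83,492.

$83,492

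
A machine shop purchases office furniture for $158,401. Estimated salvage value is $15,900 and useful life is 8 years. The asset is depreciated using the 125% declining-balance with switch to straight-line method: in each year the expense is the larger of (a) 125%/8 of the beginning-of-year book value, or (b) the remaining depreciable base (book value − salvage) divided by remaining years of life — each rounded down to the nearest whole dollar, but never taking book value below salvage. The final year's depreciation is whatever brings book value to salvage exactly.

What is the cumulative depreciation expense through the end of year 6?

Depreciable base = $158,401 − $15,900 = $142,501.
Year 1: DB = ⌊$158,401 × 125%/8⌋ = $24,750; SL = ⌊$142,501/8⌋ = $17,812 → take DB $24,750. Book value $133,651.
Year 2: DB = ⌊$133,651 × 125%/8⌋ = $20,882; SL = ⌊$117,751/7⌋ = $16,821 → take DB $20,882. Book value $112,769.
Year 3: DB = ⌊$112,769 × 125%/8⌋ = $17,620; SL = ⌊$96,869/6⌋ = $16,144 → take DB $17,620. Book value $95,149.
Year 4: DB = ⌊$95,149 × 125%/8⌋ = $14,867; SL = ⌊$79,249/5⌋ = $15,849 → take SL $15,849. Book value $79,300.
Year 5: DB = ⌊$79,300 × 125%/8⌋ = $12,390; SL = ⌊$63,400/4⌋ = $15,850 → take SL $15,850. Book value $63,450.
Year 6: DB = ⌊$63,450 × 125%/8⌋ = $9,914; SL = ⌊$47,550/3⌋ = $15,850 → take SL $15,850. Book value $47,600.
Accumulated through year 6 = $158,401 − $47,600 = $110,801.

$110,801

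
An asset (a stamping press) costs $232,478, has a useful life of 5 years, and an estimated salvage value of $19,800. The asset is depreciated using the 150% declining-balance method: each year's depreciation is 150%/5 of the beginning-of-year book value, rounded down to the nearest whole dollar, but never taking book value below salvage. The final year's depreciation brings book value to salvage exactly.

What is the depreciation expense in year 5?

Depreciable base = $232,478 − $19,800 = $212,678.
Year 1: ⌊$232,478 × 150%/5⌋ = $69,743. Book value $162,735.
Year 2: ⌊$162,735 × 150%/5⌋ = $48,820. Book value $113,915.
Year 3: ⌊$113,915 × 150%/5⌋ = $34,174. Book value $79,741.
Year 4: ⌊$79,741 × 150%/5⌋ = $23,922. Book value $55,819.
Year 5 (final): $55,819 − $19,800 = $36,019. Book value $19,800.

$36,019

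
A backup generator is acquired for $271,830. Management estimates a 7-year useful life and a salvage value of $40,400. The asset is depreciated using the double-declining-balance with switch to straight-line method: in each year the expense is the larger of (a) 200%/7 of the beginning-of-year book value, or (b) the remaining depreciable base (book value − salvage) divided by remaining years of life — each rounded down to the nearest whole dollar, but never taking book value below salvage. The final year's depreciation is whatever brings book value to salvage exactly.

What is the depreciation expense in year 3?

$39,625

Depreciable base = $271,830 − $40,400 = $231,430.
Year 1: DB = ⌊$271,830 × 200%/7⌋ = $77,665; SL = ⌊$231,430/7⌋ = $33,061 → take DB $77,665. Book value $194,165.
Year 2: DB = ⌊$194,165 × 200%/7⌋ = $55,475; SL = ⌊$153,765/6⌋ = $25,627 → take DB $55,475. Book value $138,690.
Year 3: DB = ⌊$138,690 × 200%/7⌋ = $39,625; SL = ⌊$98,290/5⌋ = $19,658 → take DB $39,625. Book value $99,065.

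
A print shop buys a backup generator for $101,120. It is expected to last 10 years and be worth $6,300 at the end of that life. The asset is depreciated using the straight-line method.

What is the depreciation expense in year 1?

Depreciable base = $101,120 − $6,300 = $94,820.
Annual expense = $94,820 / 10 = $9,482.

$9,482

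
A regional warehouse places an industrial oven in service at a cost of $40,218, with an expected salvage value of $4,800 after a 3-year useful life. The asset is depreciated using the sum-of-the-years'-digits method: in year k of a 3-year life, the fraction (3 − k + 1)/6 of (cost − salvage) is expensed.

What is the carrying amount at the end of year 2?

Depreciable base = $40,218 − $4,800 = $35,418.
Sum of the years' digits = 3+2+1 = 6.
Year 1: $35,418 × 3/6 = $17,709. Book value $22,509.
Year 2: $35,418 × 2/6 = $11,806. Book value $10,703.

$10,703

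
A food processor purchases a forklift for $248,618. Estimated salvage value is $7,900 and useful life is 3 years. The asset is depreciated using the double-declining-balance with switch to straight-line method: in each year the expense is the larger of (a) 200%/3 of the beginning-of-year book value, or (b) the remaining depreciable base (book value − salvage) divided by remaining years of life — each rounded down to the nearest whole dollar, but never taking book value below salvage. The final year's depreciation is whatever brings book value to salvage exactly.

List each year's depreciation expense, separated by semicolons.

Depreciable base = $248,618 − $7,900 = $240,718.
Year 1: DB = ⌊$248,618 × 200%/3⌋ = $165,745; SL = ⌊$240,718/3⌋ = $80,239 → take DB $165,745. Book value $82,873.
Year 2: DB = ⌊$82,873 × 200%/3⌋ = $55,248; SL = ⌊$74,973/2⌋ = $37,486 → take DB $55,248. Book value $27,625.
Year 3 (final): $27,625 − $7,900 = $19,725. Book value $7,900.

$165,745; $55,248; $19,725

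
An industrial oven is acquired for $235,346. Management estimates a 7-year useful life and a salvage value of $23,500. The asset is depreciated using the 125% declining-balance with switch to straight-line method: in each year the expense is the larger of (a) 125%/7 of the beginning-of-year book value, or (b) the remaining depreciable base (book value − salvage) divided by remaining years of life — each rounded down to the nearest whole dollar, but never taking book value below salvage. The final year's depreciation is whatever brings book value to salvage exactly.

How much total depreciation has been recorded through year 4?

$131,638

Depreciable base = $235,346 − $23,500 = $211,846.
Year 1: DB = ⌊$235,346 × 125%/7⌋ = $42,026; SL = ⌊$211,846/7⌋ = $30,263 → take DB $42,026. Book value $193,320.
Year 2: DB = ⌊$193,320 × 125%/7⌋ = $34,521; SL = ⌊$169,820/6⌋ = $28,303 → take DB $34,521. Book value $158,799.
Year 3: DB = ⌊$158,799 × 125%/7⌋ = $28,356; SL = ⌊$135,299/5⌋ = $27,059 → take DB $28,356. Book value $130,443.
Year 4: DB = ⌊$130,443 × 125%/7⌋ = $23,293; SL = ⌊$106,943/4⌋ = $26,735 → take SL $26,735. Book value $103,708.
Accumulated through year 4 = $235,346 − $103,708 = $131,638.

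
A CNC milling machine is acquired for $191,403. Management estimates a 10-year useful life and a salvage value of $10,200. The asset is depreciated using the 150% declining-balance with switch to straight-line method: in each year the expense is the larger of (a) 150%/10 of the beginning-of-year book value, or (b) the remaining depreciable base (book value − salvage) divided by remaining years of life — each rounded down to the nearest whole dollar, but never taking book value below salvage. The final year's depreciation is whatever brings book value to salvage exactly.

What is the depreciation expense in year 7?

$14,945

Depreciable base = $191,403 − $10,200 = $181,203.
Year 1: DB = ⌊$191,403 × 150%/10⌋ = $28,710; SL = ⌊$181,203/10⌋ = $18,120 → take DB $28,710. Book value $162,693.
Year 2: DB = ⌊$162,693 × 150%/10⌋ = $24,403; SL = ⌊$152,493/9⌋ = $16,943 → take DB $24,403. Book value $138,290.
Year 3: DB = ⌊$138,290 × 150%/10⌋ = $20,743; SL = ⌊$128,090/8⌋ = $16,011 → take DB $20,743. Book value $117,547.
Year 4: DB = ⌊$117,547 × 150%/10⌋ = $17,632; SL = ⌊$107,347/7⌋ = $15,335 → take DB $17,632. Book value $99,915.
Year 5: DB = ⌊$99,915 × 150%/10⌋ = $14,987; SL = ⌊$89,715/6⌋ = $14,952 → take DB $14,987. Book value $84,928.
Year 6: DB = ⌊$84,928 × 150%/10⌋ = $12,739; SL = ⌊$74,728/5⌋ = $14,945 → take SL $14,945. Book value $69,983.
Year 7: DB = ⌊$69,983 × 150%/10⌋ = $10,497; SL = ⌊$59,783/4⌋ = $14,945 → take SL $14,945. Book value $55,038.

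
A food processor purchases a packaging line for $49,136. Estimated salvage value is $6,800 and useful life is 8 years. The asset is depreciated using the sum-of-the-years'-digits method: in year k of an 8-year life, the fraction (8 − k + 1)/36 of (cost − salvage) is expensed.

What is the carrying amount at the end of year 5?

$13,856

Depreciable base = $49,136 − $6,800 = $42,336.
Sum of the years' digits = 8+7+6+5+4+3+2+1 = 36.
Year 1: $42,336 × 8/36 = $9,408. Book value $39,728.
Year 2: $42,336 × 7/36 = $8,232. Book value $31,496.
Year 3: $42,336 × 6/36 = $7,056. Book value $24,440.
Year 4: $42,336 × 5/36 = $5,880. Book value $18,560.
Year 5: $42,336 × 4/36 = $4,704. Book value $13,856.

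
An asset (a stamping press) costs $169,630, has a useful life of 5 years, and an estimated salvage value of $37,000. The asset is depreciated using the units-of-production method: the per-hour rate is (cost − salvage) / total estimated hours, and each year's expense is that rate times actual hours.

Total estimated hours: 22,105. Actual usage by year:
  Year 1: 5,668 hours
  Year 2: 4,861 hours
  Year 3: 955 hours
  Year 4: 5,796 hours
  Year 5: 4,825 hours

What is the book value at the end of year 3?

Depreciable base = $169,630 − $37,000 = $132,630.
Rate = $132,630 / 22,105 hours = $6 per hour.
Year 1: 5,668 × $6 = $34,008. Book value $135,622.
Year 2: 4,861 × $6 = $29,166. Book value $106,456.
Year 3: 955 × $6 = $5,730. Book value $100,726.

$100,726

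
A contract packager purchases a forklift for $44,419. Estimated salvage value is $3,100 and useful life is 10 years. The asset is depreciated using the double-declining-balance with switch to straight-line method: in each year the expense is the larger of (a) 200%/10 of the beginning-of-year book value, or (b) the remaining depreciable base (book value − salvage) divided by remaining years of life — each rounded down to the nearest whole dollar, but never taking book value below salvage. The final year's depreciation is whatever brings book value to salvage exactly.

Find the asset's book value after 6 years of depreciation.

$11,646

Depreciable base = $44,419 − $3,100 = $41,319.
Year 1: DB = ⌊$44,419 × 200%/10⌋ = $8,883; SL = ⌊$41,319/10⌋ = $4,131 → take DB $8,883. Book value $35,536.
Year 2: DB = ⌊$35,536 × 200%/10⌋ = $7,107; SL = ⌊$32,436/9⌋ = $3,604 → take DB $7,107. Book value $28,429.
Year 3: DB = ⌊$28,429 × 200%/10⌋ = $5,685; SL = ⌊$25,329/8⌋ = $3,166 → take DB $5,685. Book value $22,744.
Year 4: DB = ⌊$22,744 × 200%/10⌋ = $4,548; SL = ⌊$19,644/7⌋ = $2,806 → take DB $4,548. Book value $18,196.
Year 5: DB = ⌊$18,196 × 200%/10⌋ = $3,639; SL = ⌊$15,096/6⌋ = $2,516 → take DB $3,639. Book value $14,557.
Year 6: DB = ⌊$14,557 × 200%/10⌋ = $2,911; SL = ⌊$11,457/5⌋ = $2,291 → take DB $2,911. Book value $11,646.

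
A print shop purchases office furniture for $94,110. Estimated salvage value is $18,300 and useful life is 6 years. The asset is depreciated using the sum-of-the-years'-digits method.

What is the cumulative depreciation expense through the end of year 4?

$64,980

Depreciable base = $94,110 − $18,300 = $75,810.
Sum of the years' digits = 6+5+4+3+2+1 = 21.
Year 1: $75,810 × 6/21 = $21,660. Book value $72,450.
Year 2: $75,810 × 5/21 = $18,050. Book value $54,400.
Year 3: $75,810 × 4/21 = $14,440. Book value $39,960.
Year 4: $75,810 × 3/21 = $10,830. Book value $29,130.
Accumulated through year 4 = $94,110 − $29,130 = $64,980.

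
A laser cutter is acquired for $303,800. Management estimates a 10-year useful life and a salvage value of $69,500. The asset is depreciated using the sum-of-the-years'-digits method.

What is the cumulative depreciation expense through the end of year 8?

$221,520

Depreciable base = $303,800 − $69,500 = $234,300.
Sum of the years' digits = 10+9+8+7+6+5+4+3+2+1 = 55.
Year 1: $234,300 × 10/55 = $42,600. Book value $261,200.
Year 2: $234,300 × 9/55 = $38,340. Book value $222,860.
Year 3: $234,300 × 8/55 = $34,080. Book value $188,780.
Year 4: $234,300 × 7/55 = $29,820. Book value $158,960.
Year 5: $234,300 × 6/55 = $25,560. Book value $133,400.
Year 6: $234,300 × 5/55 = $21,300. Book value $112,100.
Year 7: $234,300 × 4/55 = $17,040. Book value $95,060.
Year 8: $234,300 × 3/55 = $12,780. Book value $82,280.
Accumulated through year 8 = $303,800 − $82,280 = $221,520.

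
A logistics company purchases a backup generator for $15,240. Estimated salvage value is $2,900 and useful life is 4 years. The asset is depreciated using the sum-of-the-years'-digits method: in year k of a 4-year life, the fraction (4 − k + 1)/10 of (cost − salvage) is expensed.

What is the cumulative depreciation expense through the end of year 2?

Depreciable base = $15,240 − $2,900 = $12,340.
Sum of the years' digits = 4+3+2+1 = 10.
Year 1: $12,340 × 4/10 = $4,936. Book value $10,304.
Year 2: $12,340 × 3/10 = $3,702. Book value $6,602.
Accumulated through year 2 = $15,240 − $6,602 = $8,638.

$8,638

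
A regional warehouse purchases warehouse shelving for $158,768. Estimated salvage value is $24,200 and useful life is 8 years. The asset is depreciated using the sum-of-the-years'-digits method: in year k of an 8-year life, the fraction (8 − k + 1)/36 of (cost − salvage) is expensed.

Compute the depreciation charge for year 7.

$7,476

Depreciable base = $158,768 − $24,200 = $134,568.
Sum of the years' digits = 8+7+6+5+4+3+2+1 = 36.
Year 1: $134,568 × 8/36 = $29,904. Book value $128,864.
Year 2: $134,568 × 7/36 = $26,166. Book value $102,698.
Year 3: $134,568 × 6/36 = $22,428. Book value $80,270.
Year 4: $134,568 × 5/36 = $18,690. Book value $61,580.
Year 5: $134,568 × 4/36 = $14,952. Book value $46,628.
Year 6: $134,568 × 3/36 = $11,214. Book value $35,414.
Year 7: $134,568 × 2/36 = $7,476. Book value $27,938.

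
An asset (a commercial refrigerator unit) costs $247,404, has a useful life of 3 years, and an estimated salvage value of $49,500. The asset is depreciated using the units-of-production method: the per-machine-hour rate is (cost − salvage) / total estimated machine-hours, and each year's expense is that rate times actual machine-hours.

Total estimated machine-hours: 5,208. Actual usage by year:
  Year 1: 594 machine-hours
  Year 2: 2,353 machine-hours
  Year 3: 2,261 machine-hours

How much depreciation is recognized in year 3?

Depreciable base = $247,404 − $49,500 = $197,904.
Rate = $197,904 / 5,208 machine-hours = $38 per machine-hour.
Year 1: 594 × $38 = $22,572. Book value $224,832.
Year 2: 2,353 × $38 = $89,414. Book value $135,418.
Year 3: 2,261 × $38 = $85,918. Book value $49,500.

$85,918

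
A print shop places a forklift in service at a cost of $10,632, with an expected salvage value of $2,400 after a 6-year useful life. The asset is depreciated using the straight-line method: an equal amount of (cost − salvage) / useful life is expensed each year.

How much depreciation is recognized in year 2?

$1,372

Depreciable base = $10,632 − $2,400 = $8,232.
Annual expense = $8,232 / 6 = $1,372.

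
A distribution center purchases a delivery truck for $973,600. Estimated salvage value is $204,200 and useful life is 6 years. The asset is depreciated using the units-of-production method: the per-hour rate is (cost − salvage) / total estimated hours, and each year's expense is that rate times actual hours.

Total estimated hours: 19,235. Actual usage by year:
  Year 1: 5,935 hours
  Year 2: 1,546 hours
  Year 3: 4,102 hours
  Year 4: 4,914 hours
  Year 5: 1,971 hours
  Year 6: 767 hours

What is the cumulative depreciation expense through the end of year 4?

$659,880

Depreciable base = $973,600 − $204,200 = $769,400.
Rate = $769,400 / 19,235 hours = $40 per hour.
Year 1: 5,935 × $40 = $237,400. Book value $736,200.
Year 2: 1,546 × $40 = $61,840. Book value $674,360.
Year 3: 4,102 × $40 = $164,080. Book value $510,280.
Year 4: 4,914 × $40 = $196,560. Book value $313,720.
Accumulated through year 4 = $973,600 − $313,720 = $659,880.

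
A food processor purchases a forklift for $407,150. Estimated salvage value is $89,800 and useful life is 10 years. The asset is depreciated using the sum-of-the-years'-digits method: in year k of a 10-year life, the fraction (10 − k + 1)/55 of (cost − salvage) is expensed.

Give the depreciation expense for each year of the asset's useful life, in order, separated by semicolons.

Depreciable base = $407,150 − $89,800 = $317,350.
Sum of the years' digits = 10+9+8+7+6+5+4+3+2+1 = 55.
Year 1: $317,350 × 10/55 = $57,700. Book value $349,450.
Year 2: $317,350 × 9/55 = $51,930. Book value $297,520.
Year 3: $317,350 × 8/55 = $46,160. Book value $251,360.
Year 4: $317,350 × 7/55 = $40,390. Book value $210,970.
Year 5: $317,350 × 6/55 = $34,620. Book value $176,350.
Year 6: $317,350 × 5/55 = $28,850. Book value $147,500.
Year 7: $317,350 × 4/55 = $23,080. Book value $124,420.
Year 8: $317,350 × 3/55 = $17,310. Book value $107,110.
Year 9: $317,350 × 2/55 = $11,540. Book value $95,570.
Year 10: $317,350 × 1/55 = $5,770. Book value $89,800.

$57,700; $51,930; $46,160; $40,390; $34,620; $28,850; $23,080; $17,310; $11,540; $5,770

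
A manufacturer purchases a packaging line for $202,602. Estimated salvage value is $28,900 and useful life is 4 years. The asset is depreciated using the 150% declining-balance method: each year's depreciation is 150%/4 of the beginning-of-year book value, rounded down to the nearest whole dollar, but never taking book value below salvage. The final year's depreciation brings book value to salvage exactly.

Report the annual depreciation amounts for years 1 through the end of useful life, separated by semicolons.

$75,975; $47,485; $29,678; $20,564

Depreciable base = $202,602 − $28,900 = $173,702.
Year 1: ⌊$202,602 × 150%/4⌋ = $75,975. Book value $126,627.
Year 2: ⌊$126,627 × 150%/4⌋ = $47,485. Book value $79,142.
Year 3: ⌊$79,142 × 150%/4⌋ = $29,678. Book value $49,464.
Year 4 (final): $49,464 − $28,900 = $20,564. Book value $28,900.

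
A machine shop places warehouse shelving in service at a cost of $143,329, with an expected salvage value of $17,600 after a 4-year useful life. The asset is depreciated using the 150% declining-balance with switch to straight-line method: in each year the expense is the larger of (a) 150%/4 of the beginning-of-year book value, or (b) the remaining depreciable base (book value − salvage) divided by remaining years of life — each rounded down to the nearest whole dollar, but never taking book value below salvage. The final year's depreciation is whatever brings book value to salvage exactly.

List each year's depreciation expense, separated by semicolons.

$53,748; $33,592; $20,995; $17,394

Depreciable base = $143,329 − $17,600 = $125,729.
Year 1: DB = ⌊$143,329 × 150%/4⌋ = $53,748; SL = ⌊$125,729/4⌋ = $31,432 → take DB $53,748. Book value $89,581.
Year 2: DB = ⌊$89,581 × 150%/4⌋ = $33,592; SL = ⌊$71,981/3⌋ = $23,993 → take DB $33,592. Book value $55,989.
Year 3: DB = ⌊$55,989 × 150%/4⌋ = $20,995; SL = ⌊$38,389/2⌋ = $19,194 → take DB $20,995. Book value $34,994.
Year 4 (final): $34,994 − $17,600 = $17,394. Book value $17,600.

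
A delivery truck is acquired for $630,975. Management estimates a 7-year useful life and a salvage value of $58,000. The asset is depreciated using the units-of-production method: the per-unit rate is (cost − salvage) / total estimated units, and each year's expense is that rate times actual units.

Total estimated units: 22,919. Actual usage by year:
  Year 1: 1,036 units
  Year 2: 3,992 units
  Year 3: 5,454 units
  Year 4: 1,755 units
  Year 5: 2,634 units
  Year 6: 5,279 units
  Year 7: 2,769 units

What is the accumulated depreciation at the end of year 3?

$262,050

Depreciable base = $630,975 − $58,000 = $572,975.
Rate = $572,975 / 22,919 units = $25 per unit.
Year 1: 1,036 × $25 = $25,900. Book value $605,075.
Year 2: 3,992 × $25 = $99,800. Book value $505,275.
Year 3: 5,454 × $25 = $136,350. Book value $368,925.
Accumulated through year 3 = $630,975 − $368,925 = $262,050.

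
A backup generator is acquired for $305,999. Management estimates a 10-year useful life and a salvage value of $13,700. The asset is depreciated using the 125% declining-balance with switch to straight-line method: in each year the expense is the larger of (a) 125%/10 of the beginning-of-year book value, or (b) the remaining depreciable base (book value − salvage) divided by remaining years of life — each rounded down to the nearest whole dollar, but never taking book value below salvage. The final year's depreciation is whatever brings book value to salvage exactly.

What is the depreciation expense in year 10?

$27,329

Depreciable base = $305,999 − $13,700 = $292,299.
Year 1: DB = ⌊$305,999 × 125%/10⌋ = $38,249; SL = ⌊$292,299/10⌋ = $29,229 → take DB $38,249. Book value $267,750.
Year 2: DB = ⌊$267,750 × 125%/10⌋ = $33,468; SL = ⌊$254,050/9⌋ = $28,227 → take DB $33,468. Book value $234,282.
Year 3: DB = ⌊$234,282 × 125%/10⌋ = $29,285; SL = ⌊$220,582/8⌋ = $27,572 → take DB $29,285. Book value $204,997.
Year 4: DB = ⌊$204,997 × 125%/10⌋ = $25,624; SL = ⌊$191,297/7⌋ = $27,328 → take SL $27,328. Book value $177,669.
Year 5: DB = ⌊$177,669 × 125%/10⌋ = $22,208; SL = ⌊$163,969/6⌋ = $27,328 → take SL $27,328. Book value $150,341.
Year 6: DB = ⌊$150,341 × 125%/10⌋ = $18,792; SL = ⌊$136,641/5⌋ = $27,328 → take SL $27,328. Book value $123,013.
Year 7: DB = ⌊$123,013 × 125%/10⌋ = $15,376; SL = ⌊$109,313/4⌋ = $27,328 → take SL $27,328. Book value $95,685.
Year 8: DB = ⌊$95,685 × 125%/10⌋ = $11,960; SL = ⌊$81,985/3⌋ = $27,328 → take SL $27,328. Book value $68,357.
Year 9: DB = ⌊$68,357 × 125%/10⌋ = $8,544; SL = ⌊$54,657/2⌋ = $27,328 → take SL $27,328. Book value $41,029.
Year 10 (final): $41,029 − $13,700 = $27,329. Book value $13,700.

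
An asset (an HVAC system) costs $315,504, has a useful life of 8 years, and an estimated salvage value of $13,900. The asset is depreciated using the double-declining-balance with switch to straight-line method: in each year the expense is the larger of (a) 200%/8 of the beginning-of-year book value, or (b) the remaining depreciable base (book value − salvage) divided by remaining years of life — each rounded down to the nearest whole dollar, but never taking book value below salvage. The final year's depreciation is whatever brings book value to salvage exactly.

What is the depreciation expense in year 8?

Depreciable base = $315,504 − $13,900 = $301,604.
Year 1: DB = ⌊$315,504 × 200%/8⌋ = $78,876; SL = ⌊$301,604/8⌋ = $37,700 → take DB $78,876. Book value $236,628.
Year 2: DB = ⌊$236,628 × 200%/8⌋ = $59,157; SL = ⌊$222,728/7⌋ = $31,818 → take DB $59,157. Book value $177,471.
Year 3: DB = ⌊$177,471 × 200%/8⌋ = $44,367; SL = ⌊$163,571/6⌋ = $27,261 → take DB $44,367. Book value $133,104.
Year 4: DB = ⌊$133,104 × 200%/8⌋ = $33,276; SL = ⌊$119,204/5⌋ = $23,840 → take DB $33,276. Book value $99,828.
Year 5: DB = ⌊$99,828 × 200%/8⌋ = $24,957; SL = ⌊$85,928/4⌋ = $21,482 → take DB $24,957. Book value $74,871.
Year 6: DB = ⌊$74,871 × 200%/8⌋ = $18,717; SL = ⌊$60,971/3⌋ = $20,323 → take SL $20,323. Book value $54,548.
Year 7: DB = ⌊$54,548 × 200%/8⌋ = $13,637; SL = ⌊$40,648/2⌋ = $20,324 → take SL $20,324. Book value $34,224.
Year 8 (final): $34,224 − $13,900 = $20,324. Book value $13,900.

$20,324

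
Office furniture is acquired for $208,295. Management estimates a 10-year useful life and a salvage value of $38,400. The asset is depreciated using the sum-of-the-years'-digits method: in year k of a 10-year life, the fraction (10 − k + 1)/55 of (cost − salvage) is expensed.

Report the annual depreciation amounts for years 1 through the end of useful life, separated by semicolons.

Depreciable base = $208,295 − $38,400 = $169,895.
Sum of the years' digits = 10+9+8+7+6+5+4+3+2+1 = 55.
Year 1: $169,895 × 10/55 = $30,890. Book value $177,405.
Year 2: $169,895 × 9/55 = $27,801. Book value $149,604.
Year 3: $169,895 × 8/55 = $24,712. Book value $124,892.
Year 4: $169,895 × 7/55 = $21,623. Book value $103,269.
Year 5: $169,895 × 6/55 = $18,534. Book value $84,735.
Year 6: $169,895 × 5/55 = $15,445. Book value $69,290.
Year 7: $169,895 × 4/55 = $12,356. Book value $56,934.
Year 8: $169,895 × 3/55 = $9,267. Book value $47,667.
Year 9: $169,895 × 2/55 = $6,178. Book value $41,489.
Year 10: $169,895 × 1/55 = $3,089. Book value $38,400.

$30,890; $27,801; $24,712; $21,623; $18,534; $15,445; $12,356; $9,267; $6,178; $3,089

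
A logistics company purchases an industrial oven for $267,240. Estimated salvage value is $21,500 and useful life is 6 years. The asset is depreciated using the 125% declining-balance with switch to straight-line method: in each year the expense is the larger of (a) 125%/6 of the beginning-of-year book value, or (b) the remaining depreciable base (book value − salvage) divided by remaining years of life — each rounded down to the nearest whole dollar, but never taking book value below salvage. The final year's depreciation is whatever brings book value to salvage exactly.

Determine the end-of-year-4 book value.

$94,495

Depreciable base = $267,240 − $21,500 = $245,740.
Year 1: DB = ⌊$267,240 × 125%/6⌋ = $55,675; SL = ⌊$245,740/6⌋ = $40,956 → take DB $55,675. Book value $211,565.
Year 2: DB = ⌊$211,565 × 125%/6⌋ = $44,076; SL = ⌊$190,065/5⌋ = $38,013 → take DB $44,076. Book value $167,489.
Year 3: DB = ⌊$167,489 × 125%/6⌋ = $34,893; SL = ⌊$145,989/4⌋ = $36,497 → take SL $36,497. Book value $130,992.
Year 4: DB = ⌊$130,992 × 125%/6⌋ = $27,290; SL = ⌊$109,492/3⌋ = $36,497 → take SL $36,497. Book value $94,495.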